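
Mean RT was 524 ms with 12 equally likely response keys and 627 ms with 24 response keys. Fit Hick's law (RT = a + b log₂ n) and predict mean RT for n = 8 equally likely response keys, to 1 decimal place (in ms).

Solve the two-equation system in a and b:
  b = (627 − 524) / (log₂ 24 − log₂ 12) = 103 / (4.5850 − 3.5850) = 103.000 ms/bit
  a = 524 − 103.000 × 3.5850 = 154.749 ms
Then RT(8) = 154.749 + 103.000 × log₂ 8 = 154.749 + 103.000 × 3 ≈ 463.749 ms.

463.7 ms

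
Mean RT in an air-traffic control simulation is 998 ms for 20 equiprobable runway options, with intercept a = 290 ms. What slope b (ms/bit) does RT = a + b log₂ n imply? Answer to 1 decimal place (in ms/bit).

b = (998 − 290) / log₂(20) = 708 / 4.3219 = 163.816 ms/bit.

163.8 ms/bit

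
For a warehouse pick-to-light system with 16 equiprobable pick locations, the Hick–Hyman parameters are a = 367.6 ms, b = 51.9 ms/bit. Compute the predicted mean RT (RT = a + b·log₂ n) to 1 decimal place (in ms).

log₂(16) = 4 bits, so RT = 367.6 + 51.9 × 4 ≈ 575.200 ms.

575.2 ms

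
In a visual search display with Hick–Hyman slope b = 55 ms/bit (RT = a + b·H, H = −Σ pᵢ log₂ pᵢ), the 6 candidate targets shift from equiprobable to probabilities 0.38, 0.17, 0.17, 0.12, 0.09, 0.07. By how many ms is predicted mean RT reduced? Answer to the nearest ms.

Equiprobable entropy H₀ = log₂ 6 = 2.5850 bits.
Skewed entropy H = −Σ pᵢ log₂ pᵢ = 2.3479 bits.
ΔRT = b·(H₀ − H) = 55 × 0.2371 = 13.04 ms.

13 ms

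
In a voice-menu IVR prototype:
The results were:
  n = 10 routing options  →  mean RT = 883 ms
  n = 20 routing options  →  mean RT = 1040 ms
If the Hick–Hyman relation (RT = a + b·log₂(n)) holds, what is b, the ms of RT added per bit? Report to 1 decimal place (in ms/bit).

The slope on a log₂ axis is (1040 − 883) / (4.3219 − 3.3219) = 157.000 ms/bit.

157.0 ms/bit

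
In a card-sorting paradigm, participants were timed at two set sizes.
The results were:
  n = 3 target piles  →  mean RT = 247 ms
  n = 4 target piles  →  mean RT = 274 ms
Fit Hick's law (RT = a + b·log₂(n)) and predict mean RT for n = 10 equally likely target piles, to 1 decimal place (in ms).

Fit slope and intercept:
  b = (274 − 247) / (log₂ 4 − log₂ 3) = 27 / (2 − 1.5850) = 65.054 ms/bit
  a = 247 − 65.054 × 1.5850 = 143.891 ms
Then RT(10) = 143.891 + 65.054 × log₂ 10 = 143.891 + 65.054 × 3.3219 ≈ 359.997 ms.

360.0 ms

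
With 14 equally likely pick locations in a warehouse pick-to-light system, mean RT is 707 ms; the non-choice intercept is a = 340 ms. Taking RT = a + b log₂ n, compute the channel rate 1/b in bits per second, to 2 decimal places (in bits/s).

Choice component = 707 − 340 = 367 ms over log₂(14) = 3.8074 bits.
b = 367 / 3.8074 = 96.392 ms/bit, so 1/b = 10.374 bits/s.

10.37 bits/s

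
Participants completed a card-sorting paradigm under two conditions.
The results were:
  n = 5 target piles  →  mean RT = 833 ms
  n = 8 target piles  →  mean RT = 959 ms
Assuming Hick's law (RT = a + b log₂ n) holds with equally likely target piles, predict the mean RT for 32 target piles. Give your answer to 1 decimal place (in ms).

1330.6 ms

Solve the two-equation system in a and b:
  b = (959 − 833) / (log₂ 8 − log₂ 5) = 126 / (3 − 2.3219) = 185.821 ms/bit
  a = 833 − 185.821 × 2.3219 = 401.537 ms
Then RT(32) = 401.537 + 185.821 × log₂ 32 = 401.537 + 185.821 × 5 ≈ 1330.642 ms.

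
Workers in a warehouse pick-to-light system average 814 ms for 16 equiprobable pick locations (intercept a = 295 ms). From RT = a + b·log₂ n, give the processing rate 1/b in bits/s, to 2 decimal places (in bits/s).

b = (814 − 295)/log₂ 16 = 519/4 = 129.750 ms per bit = 0.12975 s/bit; the reciprocal is 7.707 bits/s.

7.71 bits/s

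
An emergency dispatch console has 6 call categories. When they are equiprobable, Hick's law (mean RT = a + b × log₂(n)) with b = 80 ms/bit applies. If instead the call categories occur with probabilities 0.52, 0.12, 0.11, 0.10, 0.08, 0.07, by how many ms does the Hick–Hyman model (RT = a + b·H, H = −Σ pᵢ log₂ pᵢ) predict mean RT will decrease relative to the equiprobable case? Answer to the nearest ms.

Equiprobable entropy H₀ = log₂ 6 = 2.5850 bits.
Skewed entropy H = −Σ pᵢ log₂ pᵢ = 2.1002 bits.
ΔRT = b·(H₀ − H) = 80 × 0.4848 = 38.78 ms.

39 ms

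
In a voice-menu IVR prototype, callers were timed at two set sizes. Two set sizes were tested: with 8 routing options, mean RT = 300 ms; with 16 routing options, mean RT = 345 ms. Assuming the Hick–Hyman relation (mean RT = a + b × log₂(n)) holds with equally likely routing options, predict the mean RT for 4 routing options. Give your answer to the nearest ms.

Solve the two-equation system in a and b:
  b = (345 − 300) / (log₂ 16 − log₂ 8) = 45 / (4 − 3) = 45 ms/bit
  a = 300 − 45 × 3 = 165 ms
Then RT(4) = 165 + 45 × log₂ 4 = 165 + 45 × 2 ≈ 255.000 ms.

255 ms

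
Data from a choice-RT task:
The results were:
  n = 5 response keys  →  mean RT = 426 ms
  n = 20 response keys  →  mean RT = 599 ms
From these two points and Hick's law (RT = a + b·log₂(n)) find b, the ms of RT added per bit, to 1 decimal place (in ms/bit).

86.5 ms/bit

Slope: b = (599 − 426) / (log₂ 20 − log₂ 5) = 173/2.0000 = 86.500 ms/bit.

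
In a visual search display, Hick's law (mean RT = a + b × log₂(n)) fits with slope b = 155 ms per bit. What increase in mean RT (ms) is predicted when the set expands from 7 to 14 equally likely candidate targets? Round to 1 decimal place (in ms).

155.0 ms

The intercept a cancels: ΔRT = b·(log₂ n₂ − log₂ n₁) = b·log₂(n₂/n₁).
log₂(14) − log₂(7) = log₂(14/7) = log₂(2) = 1.
ΔRT = 155 × 1.0000 = 155.000 ms.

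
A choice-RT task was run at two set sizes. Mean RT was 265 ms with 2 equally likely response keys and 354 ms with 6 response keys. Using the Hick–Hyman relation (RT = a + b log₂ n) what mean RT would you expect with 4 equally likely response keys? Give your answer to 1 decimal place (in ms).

Fit slope and intercept:
  b = (354 − 265) / (log₂ 6 − log₂ 2) = 89 / (2.5850 − 1) = 56.153 ms/bit
  a = 265 − 56.153 × 1 = 208.847 ms
Then RT(4) = 208.847 + 56.153 × log₂ 4 = 208.847 + 56.153 × 2 ≈ 321.153 ms.

321.2 ms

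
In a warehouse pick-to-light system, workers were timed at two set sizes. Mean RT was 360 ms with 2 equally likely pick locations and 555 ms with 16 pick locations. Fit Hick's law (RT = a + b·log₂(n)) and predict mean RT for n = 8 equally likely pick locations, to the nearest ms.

490 ms

With log₂ n on the abscissa the relation is linear; from the two conditions:
  b = (555 − 360) / (log₂ 16 − log₂ 2) = 195 / (4 − 1) = 65 ms/bit
  a = 360 − 65 × 1 = 295 ms
Then RT(8) = 295 + 65 × log₂ 8 = 295 + 65 × 3 ≈ 490.000 ms.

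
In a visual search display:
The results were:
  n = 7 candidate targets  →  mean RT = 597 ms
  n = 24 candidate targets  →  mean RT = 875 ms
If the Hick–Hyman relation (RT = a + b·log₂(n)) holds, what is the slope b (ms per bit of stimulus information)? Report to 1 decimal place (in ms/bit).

156.4 ms/bit

b = (RT₂ − RT₁)/(log₂ n₂ − log₂ n₁) = (875 − 597)/(4.5850 − 2.8074) = 156.390 ms/bit.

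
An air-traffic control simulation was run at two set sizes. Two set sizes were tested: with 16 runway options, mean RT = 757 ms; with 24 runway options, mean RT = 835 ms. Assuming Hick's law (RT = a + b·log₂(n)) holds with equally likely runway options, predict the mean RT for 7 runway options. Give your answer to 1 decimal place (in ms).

598.0 ms

With log₂ n on the abscissa the relation is linear; from the two conditions:
  b = (835 − 757) / (log₂ 24 − log₂ 16) = 78 / (4.5850 − 4) = 133.342 ms/bit
  a = 757 − 133.342 × 4 = 223.632 ms
Then RT(7) = 223.632 + 133.342 × log₂ 7 = 223.632 + 133.342 × 2.8074 ≈ 597.970 ms.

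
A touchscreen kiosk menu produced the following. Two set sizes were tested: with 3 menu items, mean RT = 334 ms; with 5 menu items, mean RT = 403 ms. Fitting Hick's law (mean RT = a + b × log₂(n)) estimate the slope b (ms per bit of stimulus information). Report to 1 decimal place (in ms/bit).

93.6 ms/bit

b = (RT₂ − RT₁)/(log₂ n₂ − log₂ n₁) = (403 − 334)/(2.3219 − 1.5850) = 93.627 ms/bit.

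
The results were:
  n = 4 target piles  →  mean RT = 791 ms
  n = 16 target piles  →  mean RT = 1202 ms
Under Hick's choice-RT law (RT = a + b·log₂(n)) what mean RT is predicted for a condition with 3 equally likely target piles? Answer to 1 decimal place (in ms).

With log₂ n on the abscissa the relation is linear; from the two conditions:
  b = (1202 − 791) / (log₂ 16 − log₂ 4) = 411 / (4 − 2) = 205.500 ms/bit
  a = 791 − 205.500 × 2 = 380.000 ms
Then RT(3) = 380.000 + 205.500 × log₂ 3 = 380.000 + 205.500 × 1.5850 ≈ 705.710 ms.

705.7 ms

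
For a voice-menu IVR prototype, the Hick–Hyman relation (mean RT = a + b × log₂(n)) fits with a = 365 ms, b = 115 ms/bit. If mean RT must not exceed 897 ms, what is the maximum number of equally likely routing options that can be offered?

24

115·log₂ n ≤ 897 − 365 = 532, giving log₂ n ≤ 4.6261 and n ≤ 24.694. The largest whole number is 24.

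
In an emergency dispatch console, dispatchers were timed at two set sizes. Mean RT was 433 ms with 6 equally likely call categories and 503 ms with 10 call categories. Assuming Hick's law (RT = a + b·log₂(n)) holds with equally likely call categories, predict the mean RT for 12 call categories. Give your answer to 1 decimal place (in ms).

RT is linear in log₂ n, so two points fix the line:
  b = (503 − 433) / (log₂ 10 − log₂ 6) = 70 / (3.3219 − 2.5850) = 94.984 ms/bit
  a = 433 − 94.984 × 2.5850 = 187.470 ms
Then RT(12) = 187.470 + 94.984 × log₂ 12 = 187.470 + 94.984 × 3.5850 ≈ 527.984 ms.

528.0 ms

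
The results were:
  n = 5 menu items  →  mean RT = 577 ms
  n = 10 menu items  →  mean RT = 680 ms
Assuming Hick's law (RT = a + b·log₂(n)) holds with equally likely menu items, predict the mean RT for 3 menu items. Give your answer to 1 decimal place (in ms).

RT is linear in log₂ n, so two points fix the line:
  b = (680 − 577) / (log₂ 10 − log₂ 5) = 103 / (3.3219 − 2.3219) = 103.000 ms/bit
  a = 577 − 103.000 × 2.3219 = 337.841 ms
Then RT(3) = 337.841 + 103.000 × log₂ 3 = 337.841 + 103.000 × 1.5850 ≈ 501.093 ms.

501.1 ms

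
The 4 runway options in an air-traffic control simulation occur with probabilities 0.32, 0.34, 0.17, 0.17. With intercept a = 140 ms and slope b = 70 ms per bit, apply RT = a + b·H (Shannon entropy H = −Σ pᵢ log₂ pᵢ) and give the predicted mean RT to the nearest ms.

275 ms

Entropy contributions −pᵢ log₂ pᵢ: 0.5260, 0.5292, 0.4346, 0.4346; sum H = 1.9244 bits.
RT = a + bH = 140 + 70·1.9244 = 274.71 ms.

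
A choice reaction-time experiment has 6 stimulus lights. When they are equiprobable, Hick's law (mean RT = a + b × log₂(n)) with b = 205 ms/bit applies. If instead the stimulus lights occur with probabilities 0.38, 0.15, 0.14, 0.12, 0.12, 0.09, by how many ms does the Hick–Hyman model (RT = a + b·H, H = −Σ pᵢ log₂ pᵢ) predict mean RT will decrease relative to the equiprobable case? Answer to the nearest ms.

The RT saving is b·ΔH. Equiprobable H₀ = log₂(6) = 2.5850 bits; with the given probabilities H = 2.3849 bits.
b·(H₀ − H) = 205 × (2.5850 − 2.3849) = 41.01 ms.

41 ms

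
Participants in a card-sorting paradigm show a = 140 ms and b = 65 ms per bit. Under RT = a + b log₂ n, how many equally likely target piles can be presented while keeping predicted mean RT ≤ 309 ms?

6

Set 140 + 65·log₂ n ≤ 309 → log₂ n ≤ (309 − 140)/65 = 2.6000.
So n ≤ 2^2.6000 = 6.063; the largest integer n is 6.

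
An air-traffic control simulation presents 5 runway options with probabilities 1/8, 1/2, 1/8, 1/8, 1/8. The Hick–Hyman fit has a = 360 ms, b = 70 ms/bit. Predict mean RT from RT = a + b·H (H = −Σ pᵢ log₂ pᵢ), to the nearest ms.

500 ms

Each term −pᵢ log₂ pᵢ: 0.125·3 + 0.5·1 + 0.125·3 + 0.125·3 + 0.125·3; summed, H = 2.000 bits.
Mean RT = a + bH = 360 + 70·2.000 = 500.00 ms.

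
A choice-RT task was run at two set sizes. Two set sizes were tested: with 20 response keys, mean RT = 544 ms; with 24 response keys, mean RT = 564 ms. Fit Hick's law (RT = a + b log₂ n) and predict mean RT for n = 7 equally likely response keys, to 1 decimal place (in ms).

With log₂ n on the abscissa the relation is linear; from the two conditions:
  b = (564 − 544) / (log₂ 24 − log₂ 20) = 20 / (4.5850 − 4.3219) = 76.036 ms/bit
  a = 544 − 76.036 × 4.3219 = 215.379 ms
Then RT(7) = 215.379 + 76.036 × log₂ 7 = 215.379 + 76.036 × 2.8074 ≈ 428.838 ms.

428.8 ms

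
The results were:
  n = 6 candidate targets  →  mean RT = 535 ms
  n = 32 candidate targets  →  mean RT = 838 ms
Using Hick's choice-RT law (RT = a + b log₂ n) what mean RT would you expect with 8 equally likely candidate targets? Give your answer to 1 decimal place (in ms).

587.1 ms

Fit slope and intercept:
  b = (838 − 535) / (log₂ 32 − log₂ 6) = 303 / (5 − 2.5850) = 125.464 ms/bit
  a = 535 − 125.464 × 2.5850 = 210.681 ms
Then RT(8) = 210.681 + 125.464 × log₂ 8 = 210.681 + 125.464 × 3 ≈ 587.072 ms.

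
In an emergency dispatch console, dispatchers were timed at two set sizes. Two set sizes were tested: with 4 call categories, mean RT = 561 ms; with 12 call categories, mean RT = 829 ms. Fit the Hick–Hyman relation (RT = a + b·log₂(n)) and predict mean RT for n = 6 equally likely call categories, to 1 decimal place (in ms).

Fit slope and intercept:
  b = (829 − 561) / (log₂ 12 − log₂ 4) = 268 / (3.5850 − 2) = 169.089 ms/bit
  a = 561 − 169.089 × 2 = 222.822 ms
Then RT(6) = 222.822 + 169.089 × log₂ 6 = 222.822 + 169.089 × 2.5850 ≈ 659.911 ms.

659.9 ms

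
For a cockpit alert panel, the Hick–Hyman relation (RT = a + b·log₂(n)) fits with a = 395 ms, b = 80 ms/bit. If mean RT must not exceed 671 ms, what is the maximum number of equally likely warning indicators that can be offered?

Information budget: (671 − 395)/80 = 3.4500 bits, so n ≤ 2^3.4500 = 10.928 → at most 10.

10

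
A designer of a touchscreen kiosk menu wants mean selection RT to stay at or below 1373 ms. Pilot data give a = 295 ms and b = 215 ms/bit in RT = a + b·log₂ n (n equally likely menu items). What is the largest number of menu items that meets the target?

32

215·log₂ n ≤ 1373 − 295 = 1078, giving log₂ n ≤ 5.0140 and n ≤ 32.311. The largest whole number is 32.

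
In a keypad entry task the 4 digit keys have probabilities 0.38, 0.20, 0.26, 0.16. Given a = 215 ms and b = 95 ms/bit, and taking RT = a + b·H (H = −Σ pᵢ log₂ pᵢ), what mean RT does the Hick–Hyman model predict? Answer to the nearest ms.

398 ms

Entropy contributions −pᵢ log₂ pᵢ: 0.5305, 0.4644, 0.5053, 0.4230; sum H = 1.9231 bits.
RT = a + bH = 215 + 95·1.9231 = 397.70 ms.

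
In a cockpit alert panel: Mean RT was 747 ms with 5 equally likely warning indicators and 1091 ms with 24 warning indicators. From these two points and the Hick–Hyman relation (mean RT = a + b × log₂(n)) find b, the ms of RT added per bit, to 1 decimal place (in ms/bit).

152.0 ms/bit

Slope: b = (1091 − 747) / (log₂ 24 − log₂ 5) = 344/2.2630 = 152.008 ms/bit.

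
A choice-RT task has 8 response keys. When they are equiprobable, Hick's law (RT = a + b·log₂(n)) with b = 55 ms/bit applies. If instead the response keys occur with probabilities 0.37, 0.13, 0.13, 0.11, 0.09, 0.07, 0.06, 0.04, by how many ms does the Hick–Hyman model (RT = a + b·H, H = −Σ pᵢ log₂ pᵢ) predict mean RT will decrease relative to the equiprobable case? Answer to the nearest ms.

Equiprobable entropy H₀ = log₂ 8 = 3.0000 bits.
Skewed entropy H = −Σ pᵢ log₂ pᵢ = 2.6568 bits.
ΔRT = b·(H₀ − H) = 55 × 0.3432 = 18.88 ms.

19 ms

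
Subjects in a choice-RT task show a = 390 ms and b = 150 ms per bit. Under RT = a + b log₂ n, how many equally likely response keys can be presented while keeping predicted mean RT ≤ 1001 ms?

16

Information budget: (1001 − 390)/150 = 4.0733 bits, so n ≤ 2^4.0733 = 16.834 → at most 16.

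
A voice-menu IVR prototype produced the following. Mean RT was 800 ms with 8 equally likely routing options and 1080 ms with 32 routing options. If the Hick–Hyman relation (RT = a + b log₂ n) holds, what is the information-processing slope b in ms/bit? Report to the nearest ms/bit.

Slope: b = (1080 − 800) / (log₂ 32 − log₂ 8) = 280/2.0000 = 140 ms/bit.

140 ms/bit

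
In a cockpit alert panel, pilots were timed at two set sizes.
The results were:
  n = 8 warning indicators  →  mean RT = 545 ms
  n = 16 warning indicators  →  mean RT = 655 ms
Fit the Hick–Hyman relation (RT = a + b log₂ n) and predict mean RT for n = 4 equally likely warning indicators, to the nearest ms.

435 ms

Solve the two-equation system in a and b:
  b = (655 − 545) / (log₂ 16 − log₂ 8) = 110 / (4 − 3) = 110 ms/bit
  a = 545 − 110 × 3 = 215 ms
Then RT(4) = 215 + 110 × log₂ 4 = 215 + 110 × 2 ≈ 435.000 ms.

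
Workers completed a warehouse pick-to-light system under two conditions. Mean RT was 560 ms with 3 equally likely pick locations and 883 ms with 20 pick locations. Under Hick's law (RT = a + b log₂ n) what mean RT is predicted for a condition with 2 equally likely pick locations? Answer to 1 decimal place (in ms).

RT is linear in log₂ n, so two points fix the line:
  b = (883 − 560) / (log₂ 20 − log₂ 3) = 323 / (4.3219 − 1.5850) = 118.014 ms/bit
  a = 560 − 118.014 × 1.5850 = 372.952 ms
Then RT(2) = 372.952 + 118.014 × log₂ 2 = 372.952 + 118.014 × 1 ≈ 490.966 ms.

491.0 ms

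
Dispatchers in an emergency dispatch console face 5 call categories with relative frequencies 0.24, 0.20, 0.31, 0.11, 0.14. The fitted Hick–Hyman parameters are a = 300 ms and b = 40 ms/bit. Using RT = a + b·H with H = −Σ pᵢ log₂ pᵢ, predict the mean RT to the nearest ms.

Entropy contributions −pᵢ log₂ pᵢ: 0.4941, 0.4644, 0.5238, 0.3503, 0.3971; sum H = 2.2297 bits.
RT = a + bH = 300 + 40·2.2297 = 389.19 ms.

389 ms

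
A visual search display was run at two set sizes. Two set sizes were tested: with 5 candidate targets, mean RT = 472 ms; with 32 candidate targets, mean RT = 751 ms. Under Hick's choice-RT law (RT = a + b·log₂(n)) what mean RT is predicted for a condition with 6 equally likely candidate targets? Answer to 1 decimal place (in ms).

499.4 ms

Solve the two-equation system in a and b:
  b = (751 − 472) / (log₂ 32 − log₂ 5) = 279 / (5 − 2.3219) = 104.179 ms/bit
  a = 472 − 104.179 × 2.3219 = 230.103 ms
Then RT(6) = 230.103 + 104.179 × log₂ 6 = 230.103 + 104.179 × 2.5850 ≈ 499.403 ms.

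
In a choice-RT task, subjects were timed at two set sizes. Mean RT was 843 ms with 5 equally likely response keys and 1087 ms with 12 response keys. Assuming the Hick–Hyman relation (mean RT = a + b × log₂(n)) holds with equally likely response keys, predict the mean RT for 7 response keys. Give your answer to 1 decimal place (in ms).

Solve the two-equation system in a and b:
  b = (1087 − 843) / (log₂ 12 − log₂ 5) = 244 / (3.5850 − 2.3219) = 193.186 ms/bit
  a = 843 − 193.186 × 2.3219 = 394.437 ms
Then RT(7) = 394.437 + 193.186 × log₂ 7 = 394.437 + 193.186 × 2.8074 ≈ 936.777 ms.

936.8 ms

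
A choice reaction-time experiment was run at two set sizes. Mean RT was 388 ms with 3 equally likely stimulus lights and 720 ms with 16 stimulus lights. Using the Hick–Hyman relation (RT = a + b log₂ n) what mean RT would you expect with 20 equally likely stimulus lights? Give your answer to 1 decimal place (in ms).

764.3 ms

RT is linear in log₂ n, so two points fix the line:
  b = (720 − 388) / (log₂ 16 − log₂ 3) = 332 / (4 − 1.5850) = 137.472 ms/bit
  a = 388 − 137.472 × 1.5850 = 170.112 ms
Then RT(20) = 170.112 + 137.472 × log₂ 20 = 170.112 + 137.472 × 4.3219 ≈ 764.256 ms.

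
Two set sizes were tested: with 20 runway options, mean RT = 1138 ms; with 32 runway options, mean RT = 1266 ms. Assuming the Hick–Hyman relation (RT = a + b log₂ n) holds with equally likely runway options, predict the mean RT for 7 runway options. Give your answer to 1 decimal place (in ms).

Fit slope and intercept:
  b = (1266 − 1138) / (log₂ 32 − log₂ 20) = 128 / (5 − 4.3219) = 188.771 ms/bit
  a = 1138 − 188.771 × 4.3219 = 322.147 ms
Then RT(7) = 322.147 + 188.771 × log₂ 7 = 322.147 + 188.771 × 2.8074 ≈ 852.093 ms.

852.1 ms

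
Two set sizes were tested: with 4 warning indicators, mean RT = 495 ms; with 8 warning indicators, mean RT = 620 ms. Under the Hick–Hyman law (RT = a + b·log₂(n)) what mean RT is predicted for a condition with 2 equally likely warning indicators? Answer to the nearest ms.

RT is linear in log₂ n, so two points fix the line:
  b = (620 − 495) / (log₂ 8 − log₂ 4) = 125 / (3 − 2) = 125 ms/bit
  a = 495 − 125 × 2 = 245 ms
Then RT(2) = 245 + 125 × log₂ 2 = 245 + 125 × 1 ≈ 370.000 ms.

370 ms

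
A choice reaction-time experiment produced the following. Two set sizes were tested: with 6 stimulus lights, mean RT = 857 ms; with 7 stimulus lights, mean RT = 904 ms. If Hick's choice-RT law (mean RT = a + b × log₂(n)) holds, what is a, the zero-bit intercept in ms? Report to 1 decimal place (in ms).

Slope: b = (904 − 857) / (log₂ 7 − log₂ 6) = 47/0.2224 = 211.338 ms/bit.
Intercept: a = 857 − 211.338·log₂(6) = 310.699 ms.

310.7 ms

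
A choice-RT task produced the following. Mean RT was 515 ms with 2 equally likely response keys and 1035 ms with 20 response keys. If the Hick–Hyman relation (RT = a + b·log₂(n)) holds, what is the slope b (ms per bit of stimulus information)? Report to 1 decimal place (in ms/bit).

156.5 ms/bit

The slope on a log₂ axis is (1035 − 515) / (4.3219 − 1) = 156.536 ms/bit.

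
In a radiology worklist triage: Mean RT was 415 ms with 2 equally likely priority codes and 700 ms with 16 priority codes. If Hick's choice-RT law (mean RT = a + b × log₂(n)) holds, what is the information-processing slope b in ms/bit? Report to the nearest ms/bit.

The slope on a log₂ axis is (700 − 415) / (4 − 1) = 95 ms/bit.

95 ms/bit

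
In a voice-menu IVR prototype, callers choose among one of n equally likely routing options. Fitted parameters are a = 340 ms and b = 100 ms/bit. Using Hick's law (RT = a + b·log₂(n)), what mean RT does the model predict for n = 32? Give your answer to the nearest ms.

log₂(32) = 5 bits, so RT = 340 + 100 × 5 ≈ 840.000 ms.

840 ms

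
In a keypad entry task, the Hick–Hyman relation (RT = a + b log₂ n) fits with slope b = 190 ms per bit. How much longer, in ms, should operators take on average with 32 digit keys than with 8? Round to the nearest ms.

380 ms

ΔRT = (a + b log₂ n₂) − (a + b log₂ n₁) = b·(log₂ n₂ − log₂ n₁).
log₂(32) − log₂(8) = log₂(32/8) = log₂(4) = 2.
ΔRT = 190 × 2.0000 = 380.000 ms.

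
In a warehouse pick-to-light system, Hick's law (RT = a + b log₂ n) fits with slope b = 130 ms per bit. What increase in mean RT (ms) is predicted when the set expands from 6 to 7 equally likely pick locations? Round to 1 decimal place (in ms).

Only the slope matters, since a is common to both: ΔRT = b·log₂(n₂/n₁).
log₂(7) − log₂(6) = 2.8074 − 2.5850 = 0.2224.
ΔRT = 130 × 0.2224 = 28.911 ms.

28.9 ms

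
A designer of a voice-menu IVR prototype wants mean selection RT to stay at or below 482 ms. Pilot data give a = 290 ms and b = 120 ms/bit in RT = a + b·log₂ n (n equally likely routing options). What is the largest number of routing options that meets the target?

120·log₂ n ≤ 482 − 290 = 192, giving log₂ n ≤ 1.6000 and n ≤ 3.031. The largest whole number is 3.

3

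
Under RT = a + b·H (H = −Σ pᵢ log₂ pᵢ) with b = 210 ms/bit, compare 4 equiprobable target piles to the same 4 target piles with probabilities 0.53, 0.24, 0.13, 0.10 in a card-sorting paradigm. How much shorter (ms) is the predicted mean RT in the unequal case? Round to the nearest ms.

64 ms

Equiprobable entropy H₀ = log₂ 4 = 2.0000 bits.
Skewed entropy H = −Σ pᵢ log₂ pᵢ = 1.6944 bits.
ΔRT = b·(H₀ − H) = 210 × 0.3056 = 64.17 ms.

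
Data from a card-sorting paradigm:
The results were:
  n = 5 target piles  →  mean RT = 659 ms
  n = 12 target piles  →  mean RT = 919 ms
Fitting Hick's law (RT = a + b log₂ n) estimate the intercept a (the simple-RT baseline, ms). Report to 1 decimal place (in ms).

The slope on a log₂ axis is (919 − 659) / (3.5850 − 2.3219) = 205.853 ms/bit.
a = RT₁ − b·log₂ n₁ = 659 − 205.853 × 2.3219 = 181.023 ms.

181.0 ms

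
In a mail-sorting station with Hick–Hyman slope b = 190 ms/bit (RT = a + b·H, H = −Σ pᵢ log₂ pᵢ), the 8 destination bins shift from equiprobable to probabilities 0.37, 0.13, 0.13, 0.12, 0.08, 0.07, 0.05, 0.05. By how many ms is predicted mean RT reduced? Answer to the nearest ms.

The RT saving is b·ΔH. Equiprobable H₀ = log₂(8) = 3.0000 bits; with the given probabilities H = 2.6553 bits.
b·(H₀ − H) = 190 × (3.0000 − 2.6553) = 65.49 ms.

65 ms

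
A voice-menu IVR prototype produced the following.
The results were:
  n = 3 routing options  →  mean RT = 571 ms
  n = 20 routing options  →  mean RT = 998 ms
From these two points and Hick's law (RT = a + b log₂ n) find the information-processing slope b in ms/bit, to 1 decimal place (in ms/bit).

156.0 ms/bit

b = (RT₂ − RT₁)/(log₂ n₂ − log₂ n₁) = (998 − 571)/(4.3219 − 1.5850) = 156.012 ms/bit.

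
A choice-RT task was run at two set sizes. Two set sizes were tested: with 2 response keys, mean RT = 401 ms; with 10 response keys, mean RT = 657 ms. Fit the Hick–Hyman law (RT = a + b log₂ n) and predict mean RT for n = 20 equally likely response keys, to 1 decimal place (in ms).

767.3 ms

RT is linear in log₂ n, so two points fix the line:
  b = (657 − 401) / (log₂ 10 − log₂ 2) = 256 / (3.3219 − 1) = 110.253 ms/bit
  a = 401 − 110.253 × 1 = 290.747 ms
Then RT(20) = 290.747 + 110.253 × log₂ 20 = 290.747 + 110.253 × 4.3219 ≈ 767.253 ms.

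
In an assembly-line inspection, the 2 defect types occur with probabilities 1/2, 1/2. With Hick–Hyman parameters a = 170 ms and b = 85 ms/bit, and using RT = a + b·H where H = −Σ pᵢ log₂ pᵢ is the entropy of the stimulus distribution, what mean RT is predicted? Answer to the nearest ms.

255 ms

Each term −pᵢ log₂ pᵢ: 0.5·1 + 0.5·1; summed, H = 1.000 bits.
Mean RT = a + bH = 170 + 85·1.000 = 255.00 ms.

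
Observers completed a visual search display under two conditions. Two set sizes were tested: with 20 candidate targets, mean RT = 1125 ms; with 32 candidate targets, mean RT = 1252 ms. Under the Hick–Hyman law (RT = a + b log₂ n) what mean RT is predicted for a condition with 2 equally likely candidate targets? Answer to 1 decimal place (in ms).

502.8 ms

Solve the two-equation system in a and b:
  b = (1252 − 1125) / (log₂ 32 − log₂ 20) = 127 / (5 − 4.3219) = 187.296 ms/bit
  a = 1125 − 187.296 × 4.3219 = 315.521 ms
Then RT(2) = 315.521 + 187.296 × log₂ 2 = 315.521 + 187.296 × 1 ≈ 502.817 ms.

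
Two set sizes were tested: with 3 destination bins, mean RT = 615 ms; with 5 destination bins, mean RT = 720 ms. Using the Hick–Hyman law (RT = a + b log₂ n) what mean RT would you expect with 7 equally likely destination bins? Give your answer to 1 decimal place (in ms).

789.2 ms

With log₂ n on the abscissa the relation is linear; from the two conditions:
  b = (720 − 615) / (log₂ 5 − log₂ 3) = 105 / (2.3219 − 1.5850) = 142.476 ms/bit
  a = 615 − 142.476 × 1.5850 = 389.181 ms
Then RT(7) = 389.181 + 142.476 × log₂ 7 = 389.181 + 142.476 × 2.8074 ≈ 789.162 ms.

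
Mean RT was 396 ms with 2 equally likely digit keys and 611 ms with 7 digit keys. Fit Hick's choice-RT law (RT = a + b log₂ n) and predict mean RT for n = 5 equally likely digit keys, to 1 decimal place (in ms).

553.3 ms

Fit slope and intercept:
  b = (611 − 396) / (log₂ 7 − log₂ 2) = 215 / (2.8074 − 1) = 118.958 ms/bit
  a = 396 − 118.958 × 1 = 277.042 ms
Then RT(5) = 277.042 + 118.958 × log₂ 5 = 277.042 + 118.958 × 2.3219 ≈ 553.254 ms.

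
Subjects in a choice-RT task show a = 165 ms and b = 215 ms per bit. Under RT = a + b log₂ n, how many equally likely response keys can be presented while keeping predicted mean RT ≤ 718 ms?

5

Set 165 + 215·log₂ n ≤ 718 → log₂ n ≤ (718 − 165)/215 = 2.5721.
So n ≤ 2^2.5721 = 5.947; the largest integer n is 5.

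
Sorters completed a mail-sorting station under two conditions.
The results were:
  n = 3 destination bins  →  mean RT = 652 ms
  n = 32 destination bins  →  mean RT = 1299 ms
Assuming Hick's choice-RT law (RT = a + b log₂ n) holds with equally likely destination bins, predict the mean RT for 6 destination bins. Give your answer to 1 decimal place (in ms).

841.5 ms

With log₂ n on the abscissa the relation is linear; from the two conditions:
  b = (1299 − 652) / (log₂ 32 − log₂ 3) = 647 / (5 − 1.5850) = 189.456 ms/bit
  a = 652 − 189.456 × 1.5850 = 351.719 ms
Then RT(6) = 351.719 + 189.456 × log₂ 6 = 351.719 + 189.456 × 2.5850 ≈ 841.456 ms.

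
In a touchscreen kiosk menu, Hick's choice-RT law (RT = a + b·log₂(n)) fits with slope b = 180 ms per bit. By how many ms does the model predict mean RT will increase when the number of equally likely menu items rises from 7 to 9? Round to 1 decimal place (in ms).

65.3 ms

Only the slope matters, since a is common to both: ΔRT = b·log₂(n₂/n₁).
log₂(9) − log₂(7) = 3.1699 − 2.8074 = 0.3626.
ΔRT = 180 × 0.3626 = 65.263 ms.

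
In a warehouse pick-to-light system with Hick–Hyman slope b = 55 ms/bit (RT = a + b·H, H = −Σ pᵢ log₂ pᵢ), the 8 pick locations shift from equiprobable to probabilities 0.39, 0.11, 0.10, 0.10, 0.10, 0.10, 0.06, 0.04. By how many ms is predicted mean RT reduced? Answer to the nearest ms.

20 ms

The RT saving is b·ΔH. Equiprobable H₀ = log₂(8) = 3.0000 bits; with the given probabilities H = 2.6381 bits.
b·(H₀ − H) = 55 × (3.0000 − 2.6381) = 19.90 ms.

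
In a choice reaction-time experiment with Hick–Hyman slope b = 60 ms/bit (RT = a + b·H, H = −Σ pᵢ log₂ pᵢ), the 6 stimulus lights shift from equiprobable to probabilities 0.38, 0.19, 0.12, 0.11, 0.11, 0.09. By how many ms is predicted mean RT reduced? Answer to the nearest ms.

13 ms

The RT saving is b·ΔH. Equiprobable H₀ = log₂(6) = 2.5850 bits; with the given probabilities H = 2.3660 bits.
b·(H₀ − H) = 60 × (2.5850 − 2.3660) = 13.14 ms.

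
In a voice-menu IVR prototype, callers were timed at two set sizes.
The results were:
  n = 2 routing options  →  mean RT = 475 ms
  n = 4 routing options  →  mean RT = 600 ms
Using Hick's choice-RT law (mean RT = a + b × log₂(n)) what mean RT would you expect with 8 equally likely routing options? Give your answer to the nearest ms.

With log₂ n on the abscissa the relation is linear; from the two conditions:
  b = (600 − 475) / (log₂ 4 − log₂ 2) = 125 / (2 − 1) = 125 ms/bit
  a = 475 − 125 × 1 = 350 ms
Then RT(8) = 350 + 125 × log₂ 8 = 350 + 125 × 3 ≈ 725.000 ms.

725 ms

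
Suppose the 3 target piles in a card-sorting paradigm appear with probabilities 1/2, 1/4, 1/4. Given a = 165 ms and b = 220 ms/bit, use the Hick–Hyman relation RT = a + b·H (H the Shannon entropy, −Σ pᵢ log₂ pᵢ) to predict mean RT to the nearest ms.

Each term −pᵢ log₂ pᵢ: 0.5·1 + 0.25·2 + 0.25·2; summed, H = 1.500 bits.
Mean RT = a + bH = 165 + 220·1.500 = 495.00 ms.

495 ms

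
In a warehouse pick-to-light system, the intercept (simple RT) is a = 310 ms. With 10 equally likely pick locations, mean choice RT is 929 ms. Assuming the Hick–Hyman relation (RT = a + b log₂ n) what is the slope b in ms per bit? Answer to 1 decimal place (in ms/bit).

log₂(10) = 3.3219 bits.
b = (RT − a)/log₂ n = (929 − 310) / 3.3219 = 186.338 ms/bit.

186.3 ms/bit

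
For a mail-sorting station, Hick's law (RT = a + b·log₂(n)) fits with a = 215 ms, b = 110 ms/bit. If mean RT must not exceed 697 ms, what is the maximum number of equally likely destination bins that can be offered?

20

Set 215 + 110·log₂ n ≤ 697 → log₂ n ≤ (697 − 215)/110 = 4.3818.
So n ≤ 2^4.3818 = 20.848; the largest integer n is 20.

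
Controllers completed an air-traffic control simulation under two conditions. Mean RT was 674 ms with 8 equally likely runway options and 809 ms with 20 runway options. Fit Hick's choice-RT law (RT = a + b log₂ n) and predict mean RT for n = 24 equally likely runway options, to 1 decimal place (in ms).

835.9 ms

Fit slope and intercept:
  b = (809 − 674) / (log₂ 20 − log₂ 8) = 135 / (4.3219 − 3) = 102.124 ms/bit
  a = 674 − 102.124 × 3 = 367.629 ms
Then RT(24) = 367.629 + 102.124 × log₂ 24 = 367.629 + 102.124 × 4.5850 ≈ 835.862 ms.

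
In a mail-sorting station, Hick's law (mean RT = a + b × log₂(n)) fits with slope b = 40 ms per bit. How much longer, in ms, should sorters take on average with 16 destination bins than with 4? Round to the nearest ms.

ΔRT = (a + b log₂ n₂) − (a + b log₂ n₁) = b·(log₂ n₂ − log₂ n₁).
log₂(16) − log₂(4) = log₂(16/4) = log₂(4) = 2.
ΔRT = 40 × 2.0000 = 80.000 ms.

80 ms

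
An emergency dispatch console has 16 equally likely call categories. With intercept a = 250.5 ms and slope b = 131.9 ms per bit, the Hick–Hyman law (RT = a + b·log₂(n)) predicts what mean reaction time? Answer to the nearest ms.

778 ms

log₂(16) = 4 bits, so RT = 250.5 + 131.9 × 4 ≈ 778.100 ms.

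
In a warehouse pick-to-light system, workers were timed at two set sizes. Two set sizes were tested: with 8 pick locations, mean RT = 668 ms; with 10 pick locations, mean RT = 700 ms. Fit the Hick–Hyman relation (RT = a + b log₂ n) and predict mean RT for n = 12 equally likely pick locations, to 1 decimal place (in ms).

Fit slope and intercept:
  b = (700 − 668) / (log₂ 10 − log₂ 8) = 32 / (3.3219 − 3) = 99.401 ms/bit
  a = 668 − 99.401 × 3 = 369.797 ms
Then RT(12) = 369.797 + 99.401 × log₂ 12 = 369.797 + 99.401 × 3.5850 ≈ 726.146 ms.

726.1 ms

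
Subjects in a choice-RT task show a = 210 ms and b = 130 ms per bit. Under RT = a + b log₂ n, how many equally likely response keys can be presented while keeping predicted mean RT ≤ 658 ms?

Information budget: (658 − 210)/130 = 3.4462 bits, so n ≤ 2^3.4462 = 10.899 → at most 10.

10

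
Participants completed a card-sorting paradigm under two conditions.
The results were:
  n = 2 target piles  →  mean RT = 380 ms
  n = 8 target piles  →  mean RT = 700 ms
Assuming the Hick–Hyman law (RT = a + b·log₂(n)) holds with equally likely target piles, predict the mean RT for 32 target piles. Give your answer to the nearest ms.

1020 ms

RT is linear in log₂ n, so two points fix the line:
  b = (700 − 380) / (log₂ 8 − log₂ 2) = 320 / (3 − 1) = 160 ms/bit
  a = 380 − 160 × 1 = 220 ms
Then RT(32) = 220 + 160 × log₂ 32 = 220 + 160 × 5 ≈ 1020.000 ms.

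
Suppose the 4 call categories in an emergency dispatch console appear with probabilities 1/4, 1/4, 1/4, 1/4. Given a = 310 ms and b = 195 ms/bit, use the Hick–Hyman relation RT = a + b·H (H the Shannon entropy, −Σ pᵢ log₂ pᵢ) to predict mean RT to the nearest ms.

700 ms

Each term −pᵢ log₂ pᵢ: 0.25·2 + 0.25·2 + 0.25·2 + 0.25·2; summed, H = 2.000 bits.
Mean RT = a + bH = 310 + 195·2.000 = 700.00 ms.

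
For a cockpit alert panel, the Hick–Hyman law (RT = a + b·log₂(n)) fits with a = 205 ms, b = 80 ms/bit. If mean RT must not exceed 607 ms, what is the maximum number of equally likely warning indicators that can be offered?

Set 205 + 80·log₂ n ≤ 607 → log₂ n ≤ (607 − 205)/80 = 5.0250.
So n ≤ 2^5.0250 = 32.559; the largest integer n is 32.

32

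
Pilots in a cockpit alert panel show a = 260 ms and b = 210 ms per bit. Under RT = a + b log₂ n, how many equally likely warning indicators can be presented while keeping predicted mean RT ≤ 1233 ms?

24

Information budget: (1233 − 260)/210 = 4.6333 bits, so n ≤ 2^4.6333 = 24.818 → at most 24.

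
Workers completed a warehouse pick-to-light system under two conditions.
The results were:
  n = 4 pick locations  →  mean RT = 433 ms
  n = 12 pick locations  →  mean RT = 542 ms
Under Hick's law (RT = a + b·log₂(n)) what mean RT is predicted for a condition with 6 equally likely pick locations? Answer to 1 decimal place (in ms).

473.2 ms

Solve the two-equation system in a and b:
  b = (542 − 433) / (log₂ 12 − log₂ 4) = 109 / (3.5850 − 2) = 68.771 ms/bit
  a = 433 − 68.771 × 2 = 295.457 ms
Then RT(6) = 295.457 + 68.771 × log₂ 6 = 295.457 + 68.771 × 2.5850 ≈ 473.229 ms.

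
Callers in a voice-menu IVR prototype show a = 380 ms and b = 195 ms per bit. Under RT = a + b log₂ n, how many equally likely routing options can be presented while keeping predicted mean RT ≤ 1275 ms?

24

Information budget: (1275 − 380)/195 = 4.5897 bits, so n ≤ 2^4.5897 = 24.080 → at most 24.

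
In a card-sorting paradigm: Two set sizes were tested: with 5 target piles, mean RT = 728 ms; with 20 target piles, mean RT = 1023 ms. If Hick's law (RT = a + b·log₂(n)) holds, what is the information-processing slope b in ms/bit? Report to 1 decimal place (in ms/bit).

147.5 ms/bit

b = (RT₂ − RT₁)/(log₂ n₂ − log₂ n₁) = (1023 − 728)/(4.3219 − 2.3219) = 147.500 ms/bit.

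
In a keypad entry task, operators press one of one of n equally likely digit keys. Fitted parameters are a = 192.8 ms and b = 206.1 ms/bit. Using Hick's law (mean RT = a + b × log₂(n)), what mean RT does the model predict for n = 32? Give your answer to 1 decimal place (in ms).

1223.3 ms

log₂(32) = 5 bits, so RT = 192.8 + 206.1 × 5 ≈ 1223.300 ms.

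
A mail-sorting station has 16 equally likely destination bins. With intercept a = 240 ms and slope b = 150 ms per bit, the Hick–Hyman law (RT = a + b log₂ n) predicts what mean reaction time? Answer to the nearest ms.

840 ms

log₂(16) = 4 bits, so RT = 240 + 150 × 4 ≈ 840.000 ms.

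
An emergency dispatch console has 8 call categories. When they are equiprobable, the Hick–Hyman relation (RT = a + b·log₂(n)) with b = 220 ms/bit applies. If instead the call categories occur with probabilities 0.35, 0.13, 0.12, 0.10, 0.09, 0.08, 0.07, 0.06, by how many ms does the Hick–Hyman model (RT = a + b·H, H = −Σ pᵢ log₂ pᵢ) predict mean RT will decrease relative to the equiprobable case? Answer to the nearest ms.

60 ms

The RT saving is b·ΔH. Equiprobable H₀ = log₂(8) = 3.0000 bits; with the given probabilities H = 2.7283 bits.
b·(H₀ − H) = 220 × (3.0000 − 2.7283) = 59.78 ms.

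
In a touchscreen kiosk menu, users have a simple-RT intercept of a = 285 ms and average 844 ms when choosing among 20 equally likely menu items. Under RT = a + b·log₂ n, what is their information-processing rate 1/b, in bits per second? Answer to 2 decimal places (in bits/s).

Choice component = 844 − 285 = 559 ms over log₂(20) = 4.3219 bits.
b = 559 / 4.3219 = 129.340 ms/bit, so 1/b = 7.732 bits/s.

7.73 bits/s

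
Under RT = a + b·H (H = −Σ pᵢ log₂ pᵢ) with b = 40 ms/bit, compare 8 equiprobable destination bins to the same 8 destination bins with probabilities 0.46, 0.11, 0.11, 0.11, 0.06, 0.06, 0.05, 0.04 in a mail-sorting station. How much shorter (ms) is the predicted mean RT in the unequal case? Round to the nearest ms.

Equiprobable entropy H₀ = log₂ 8 = 3.0000 bits.
Skewed entropy H = −Σ pᵢ log₂ pᵢ = 2.4551 bits.
ΔRT = b·(H₀ − H) = 40 × 0.5449 = 21.80 ms.

22 ms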